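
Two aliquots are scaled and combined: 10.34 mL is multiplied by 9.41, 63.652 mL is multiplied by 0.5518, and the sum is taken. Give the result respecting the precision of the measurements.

10.34 × 9.41 = 97.2994 → 97.3 mL (3 s.f., last digit at the 10^-1 place).
63.652 × 0.5518 = 35.1231736 → 35.12 mL (4 s.f., last digit at the 10^-2 place).
Sum: 132.4225736 mL; keep the coarser place, 10^-1.
Result: 132.4 mL.

132.4 mL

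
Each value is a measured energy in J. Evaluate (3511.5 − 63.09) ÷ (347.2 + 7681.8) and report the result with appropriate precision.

3511.5 − 63.09 = 3448.41, limited to 1 d.p. → 5 s.f.; 347.2 + 7681.8 = 8029.0, limited to 1 d.p. → 5 s.f.
Carrying full precision, 3448.41 ÷ 8029.0 = 0.429494333043…; keep min(5, 5) = 5 s.f.
Rounded to 5 significant figures: 0.42949.

0.42949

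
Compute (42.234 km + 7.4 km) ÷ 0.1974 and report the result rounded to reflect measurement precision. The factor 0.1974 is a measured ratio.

42.234 km + 7.4 km = 49.634 km; the sum is limited to 1 decimal place (3 s.f.).
Carrying full precision, 49.634 ÷ 0.1974 = 251.438703141… km; 0.1974 has 4 s.f., so the result keeps min(3, 4) = 3 s.f.
Rounded to 3 significant figures: 251 km.

251 km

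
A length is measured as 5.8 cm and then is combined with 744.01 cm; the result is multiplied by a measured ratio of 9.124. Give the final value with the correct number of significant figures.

6841 cm

5.8 cm + 744.01 cm = 749.81 cm; the sum is limited to 1 decimal place (4 s.f.).
Carrying full precision, 749.81 × 9.124 = 6841.26644 cm; 9.124 has 4 s.f., so the result keeps min(4, 4) = 4 s.f.
Rounded to 4 significant figures: 6841 cm.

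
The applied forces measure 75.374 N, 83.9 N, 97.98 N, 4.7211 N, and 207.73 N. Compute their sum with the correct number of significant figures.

469.7 N

75.374 N + 83.9 N + 97.98 N + 4.7211 N + 207.73 N = 469.7051 N.
Addition/subtraction keeps the fewest decimal places: 75.374 → 3 decimal places, 83.9 → 1 decimal place, 97.98 → 2 decimal places, 4.7211 → 4 decimal places, 207.73 → 2 decimal places; limit is 1.
Rounded to 1 decimal place: 469.7 N.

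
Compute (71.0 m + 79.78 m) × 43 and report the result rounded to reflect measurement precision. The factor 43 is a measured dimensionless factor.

71.0 m + 79.78 m = 150.78 m; the sum is limited to 1 decimal place (4 s.f.).
Carrying full precision, 150.78 × 43 = 6483.54 m; 43 has 2 s.f., so the result keeps min(4, 2) = 2 s.f.
Rounded to 2 significant figures: 6.5 × 10³ m.

6.5 × 10³ m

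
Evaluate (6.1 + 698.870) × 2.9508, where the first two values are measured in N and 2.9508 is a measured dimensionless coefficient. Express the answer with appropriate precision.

2.080 × 10³ N

6.1 N + 698.870 N = 704.970 N; the sum is limited to 1 decimal place (4 s.f.).
Carrying full precision, 704.970 × 2.9508 = 2080.225476 N; 2.9508 has 5 s.f., so the result keeps min(4, 5) = 4 s.f.
Rounded to 4 significant figures: 2.080 × 10³ N.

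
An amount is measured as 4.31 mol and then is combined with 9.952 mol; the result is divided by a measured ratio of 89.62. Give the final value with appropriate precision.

0.1591 mol

4.31 mol + 9.952 mol = 14.262 mol; the sum is limited to 2 decimal places (4 s.f.).
Carrying full precision, 14.262 ÷ 89.62 = 0.159138585137… mol; 89.62 has 4 s.f., so the result keeps min(4, 4) = 4 s.f.
Rounded to 4 significant figures: 0.1591 mol.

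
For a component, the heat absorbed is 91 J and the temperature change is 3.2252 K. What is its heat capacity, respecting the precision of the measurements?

heat capacity = 91 J ÷ 3.2252 K = 28.2153044772… J/K.
91 has 2 significant figures; 3.2252 has 5.
Division/multiplication keeps the fewest: 2 significant figures.
Rounded: 28 J/K.

28 J/K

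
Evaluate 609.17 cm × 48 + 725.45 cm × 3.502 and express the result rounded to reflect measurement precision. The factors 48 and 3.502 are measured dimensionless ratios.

609.17 × 48 = 29240.16 → 2.9 × 10^4 cm (2 s.f., last digit at the 10^3 place).
725.45 × 3.502 = 2540.5259 → 2541 cm (4 s.f., last digit at the 10^0 place).
Sum: 31780.6859 cm; keep the coarser place, 10^3.
Result: 3.2 × 10^4 cm.

3.2 × 10^4 cm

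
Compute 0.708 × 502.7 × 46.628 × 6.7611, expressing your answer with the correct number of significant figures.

1.12 × 10^5

0.708 × 502.7 × 46.628 × 6.7611 = 112203.470524…
Multiplication/division keeps the fewest significant figures: 0.708 → 3 s.f., 502.7 → 4 s.f., 46.628 → 5 s.f., 6.7611 → 5 s.f.; limit is 3.
Rounded to 3 significant figures: 1.12 × 10^5.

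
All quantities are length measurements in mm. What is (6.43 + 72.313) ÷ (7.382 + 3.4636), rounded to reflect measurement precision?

7.260

6.43 + 72.313 = 78.743, limited to 2 d.p. → 4 s.f.; 7.382 + 3.4636 = 10.8456, limited to 3 d.p. → 5 s.f.
Carrying full precision, 78.743 ÷ 10.8456 = 7.26036364978…; keep min(4, 5) = 4 s.f.
Rounded to 4 significant figures: 7.260.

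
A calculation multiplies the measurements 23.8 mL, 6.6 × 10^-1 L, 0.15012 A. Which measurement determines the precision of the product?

6.6 × 10^-1 L

23.8 mL → 3 s.f.; 6.6 × 10^-1 L → 2 s.f.; 0.15012 A → 5 s.f.
The fewest is 2 significant figures, from 6.6 × 10^-1 L.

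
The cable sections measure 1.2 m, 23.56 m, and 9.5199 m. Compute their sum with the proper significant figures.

34.3 m

1.2 m + 23.56 m + 9.5199 m = 34.2799 m.
Addition/subtraction keeps the fewest decimal places: 1.2 → 1 decimal place, 23.56 → 2 decimal places, 9.5199 → 4 decimal places; limit is 1.
Rounded to 1 decimal place: 34.3 m.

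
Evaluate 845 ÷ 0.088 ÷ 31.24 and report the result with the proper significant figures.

845 ÷ 0.088 ÷ 31.24 = 307.37108602…
Multiplication/division keeps the fewest significant figures: 845 → 3 s.f., 0.088 → 2 s.f., 31.24 → 4 s.f.; limit is 2.
Rounded to 2 significant figures: 3.1 × 10².

3.1 × 10²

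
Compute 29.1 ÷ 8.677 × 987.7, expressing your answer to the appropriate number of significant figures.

29.1 ÷ 8.677 × 987.7 = 3312.44324075…
Multiplication/division keeps the fewest significant figures: 29.1 → 3 s.f., 8.677 → 4 s.f., 987.7 → 4 s.f.; limit is 3.
Rounded to 3 significant figures: 3.31 × 10³.

3.31 × 10³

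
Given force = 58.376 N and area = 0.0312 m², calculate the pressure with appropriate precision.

pressure = 58.376 N ÷ 0.0312 m² = 1871.02564103… Pa.
58.376 has 5 significant figures; 0.0312 has 3.
Division/multiplication keeps the fewest: 3 significant figures.
Rounded: 1.87 × 10³ Pa.

1.87 × 10³ Pa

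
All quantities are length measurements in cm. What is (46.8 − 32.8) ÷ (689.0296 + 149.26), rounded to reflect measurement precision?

46.8 − 32.8 = 14.0, limited to 1 d.p. → 3 s.f.; 689.0296 + 149.26 = 838.2896, limited to 2 d.p. → 5 s.f.
Carrying full precision, 14.0 ÷ 838.2896 = 0.0167006724168…; keep min(3, 5) = 3 s.f.
Rounded to 3 significant figures: 0.0167.

0.0167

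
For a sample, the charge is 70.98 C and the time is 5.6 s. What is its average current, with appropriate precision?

13 A

average current = 70.98 C ÷ 5.6 s = 12.675 A.
70.98 has 4 significant figures; 5.6 has 2.
Division/multiplication keeps the fewest: 2 significant figures.
Rounded: 13 A.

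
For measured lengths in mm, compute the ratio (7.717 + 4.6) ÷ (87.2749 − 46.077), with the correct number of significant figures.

2.99 × 10^-1

7.717 + 4.6 = 12.317, limited to 1 d.p. → 3 s.f.; 87.2749 − 46.077 = 41.1979, limited to 3 d.p. → 5 s.f.
Carrying full precision, 12.317 ÷ 41.1979 = 0.298971549521…; keep min(3, 5) = 3 s.f.
Rounded to 3 significant figures: 2.99 × 10^-1.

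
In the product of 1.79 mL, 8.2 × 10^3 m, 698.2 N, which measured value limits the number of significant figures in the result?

8.2 × 10^3 m

1.79 mL → 3 s.f.; 8.2 × 10^3 m → 2 s.f.; 698.2 N → 4 s.f.
The fewest is 2 significant figures, from 8.2 × 10^3 m.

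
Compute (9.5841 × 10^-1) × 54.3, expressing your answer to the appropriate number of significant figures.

52.0

(9.5841 × 10^-1) × 54.3 = 52.041663
Multiplication/division keeps the fewest significant figures: 9.5841 × 10^-1 → 5 s.f., 54.3 → 3 s.f.; limit is 3.
Rounded to 3 significant figures: 52.0.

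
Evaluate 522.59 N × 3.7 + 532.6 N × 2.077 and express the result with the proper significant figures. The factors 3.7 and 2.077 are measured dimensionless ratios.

3.0 × 10^3 N

522.59 × 3.7 = 1933.583 → 1.9 × 10^3 N (2 s.f., last digit at the 10^2 place).
532.6 × 2.077 = 1106.2102 → 1106 N (4 s.f., last digit at the 10^0 place).
Sum: 3039.7932 N; keep the coarser place, 10^2.
Result: 3.0 × 10^3 N.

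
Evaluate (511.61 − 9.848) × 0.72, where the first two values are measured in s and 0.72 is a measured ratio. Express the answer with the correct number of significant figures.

3.6 × 10² s

511.61 s − 9.848 s = 501.762 s; the difference is limited to 2 decimal places (5 s.f.).
Carrying full precision, 501.762 × 0.72 = 361.26864 s; 0.72 has 2 s.f., so the result keeps min(5, 2) = 2 s.f.
Rounded to 2 significant figures: 3.6 × 10² s.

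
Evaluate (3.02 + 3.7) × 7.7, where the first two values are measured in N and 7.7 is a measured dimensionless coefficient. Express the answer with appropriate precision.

52 N

3.02 N + 3.7 N = 6.72 N; the sum is limited to 1 decimal place (2 s.f.).
Carrying full precision, 6.72 × 7.7 = 51.744 N; 7.7 has 2 s.f., so the result keeps min(2, 2) = 2 s.f.
Rounded to 2 significant figures: 52 N.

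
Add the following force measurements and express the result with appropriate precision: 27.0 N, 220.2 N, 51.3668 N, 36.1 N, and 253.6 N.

27.0 N + 220.2 N + 51.3668 N + 36.1 N + 253.6 N = 588.2668 N.
Addition/subtraction keeps the fewest decimal places: 27.0 → 1 decimal place, 220.2 → 1 decimal place, 51.3668 → 4 decimal places, 36.1 → 1 decimal place, 253.6 → 1 decimal place; limit is 1.
Rounded to 1 decimal place: 588.3 N.

588.3 N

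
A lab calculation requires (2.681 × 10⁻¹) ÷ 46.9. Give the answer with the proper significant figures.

0.00572

(2.681 × 10⁻¹) ÷ 46.9 = 0.00571641791045…
Multiplication/division keeps the fewest significant figures: 2.681 × 10⁻¹ → 4 s.f., 46.9 → 3 s.f.; limit is 3.
Rounded to 3 significant figures: 0.00572.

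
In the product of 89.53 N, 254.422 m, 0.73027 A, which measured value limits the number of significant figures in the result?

89.53 N

89.53 N → 4 s.f.; 254.422 m → 6 s.f.; 0.73027 A → 5 s.f.
The fewest is 4 significant figures, from 89.53 N.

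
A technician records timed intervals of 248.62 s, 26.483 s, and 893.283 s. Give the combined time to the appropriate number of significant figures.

1168.39 s

248.62 s + 26.483 s + 893.283 s = 1168.386 s.
Addition/subtraction keeps the fewest decimal places: 248.62 → 2 decimal places, 26.483 → 3 decimal places, 893.283 → 3 decimal places; limit is 2.
Rounded to 2 decimal places: 1168.39 s.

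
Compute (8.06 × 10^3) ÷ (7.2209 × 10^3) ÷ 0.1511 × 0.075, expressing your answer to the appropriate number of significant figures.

0.55

(8.06 × 10^3) ÷ (7.2209 × 10^3) ÷ 0.1511 × 0.075 = 0.554039221339…
Multiplication/division keeps the fewest significant figures: 8.06 × 10^3 → 3 s.f., 7.2209 × 10^3 → 5 s.f., 0.1511 → 4 s.f., 0.075 → 2 s.f.; limit is 2.
Rounded to 2 significant figures: 0.55.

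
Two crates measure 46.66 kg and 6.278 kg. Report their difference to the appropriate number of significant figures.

40.38 kg

46.66 kg − 6.278 kg = 40.382 kg.
Addition/subtraction keeps the fewest decimal places: 46.66 → 2 decimal places, 6.278 → 3 decimal places; limit is 2.
Rounded to 2 decimal places: 40.38 kg.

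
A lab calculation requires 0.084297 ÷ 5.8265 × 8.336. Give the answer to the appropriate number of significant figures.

0.084297 ÷ 5.8265 × 8.336 = 0.120604100575…
Multiplication/division keeps the fewest significant figures: 0.084297 → 5 s.f., 5.8265 → 5 s.f., 8.336 → 4 s.f.; limit is 4.
Rounded to 4 significant figures: 1.206 × 10⁻¹.

1.206 × 10⁻¹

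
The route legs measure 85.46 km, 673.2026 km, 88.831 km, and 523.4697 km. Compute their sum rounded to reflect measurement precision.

1370.96 km

85.46 km + 673.2026 km + 88.831 km + 523.4697 km = 1370.9633 km.
Addition/subtraction keeps the fewest decimal places: 85.46 → 2 decimal places, 673.2026 → 4 decimal places, 88.831 → 3 decimal places, 523.4697 → 4 decimal places; limit is 2.
Rounded to 2 decimal places: 1370.96 km.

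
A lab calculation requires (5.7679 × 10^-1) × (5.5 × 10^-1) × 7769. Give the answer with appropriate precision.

2.5 × 10^3

(5.7679 × 10^-1) × (5.5 × 10^-1) × 7769 = 2464.5948305
Multiplication/division keeps the fewest significant figures: 5.7679 × 10^-1 → 5 s.f., 5.5 × 10^-1 → 2 s.f., 7769 → 4 s.f.; limit is 2.
Rounded to 2 significant figures: 2.5 × 10^3.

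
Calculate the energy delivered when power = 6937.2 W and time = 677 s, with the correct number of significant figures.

4.70 × 10^6 J

energy delivered = 6937.2 W × 677 s = 4696484.4 J.
6937.2 has 5 significant figures; 677 has 3.
Division/multiplication keeps the fewest: 3 significant figures.
Rounded: 4.70 × 10^6 J.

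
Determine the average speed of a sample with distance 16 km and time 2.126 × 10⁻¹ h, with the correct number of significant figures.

75 km/h

average speed = 16 km ÷ 2.126 × 10⁻¹ h = 75.2587017874… km/h.
16 has 2 significant figures; 2.126 × 10⁻¹ has 4.
Division/multiplication keeps the fewest: 2 significant figures.
Rounded: 75 km/h.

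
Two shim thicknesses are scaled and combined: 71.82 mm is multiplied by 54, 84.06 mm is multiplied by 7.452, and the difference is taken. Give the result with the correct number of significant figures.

71.82 × 54 = 3878.28 → 3.9 × 10^3 mm (2 s.f., last digit at the 10^2 place).
84.06 × 7.452 = 626.41512 → 626.4 mm (4 s.f., last digit at the 10^-1 place).
Difference: 3251.86488 mm; keep the coarser place, 10^2.
Result: 3.3 × 10^3 mm.

3.3 × 10^3 mm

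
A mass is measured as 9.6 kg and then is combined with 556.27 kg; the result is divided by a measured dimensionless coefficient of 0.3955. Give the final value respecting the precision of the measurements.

1431 kg

9.6 kg + 556.27 kg = 565.87 kg; the sum is limited to 1 decimal place (4 s.f.).
Carrying full precision, 565.87 ÷ 0.3955 = 1430.77117573… kg; 0.3955 has 4 s.f., so the result keeps min(4, 4) = 4 s.f.
Rounded to 4 significant figures: 1431 kg.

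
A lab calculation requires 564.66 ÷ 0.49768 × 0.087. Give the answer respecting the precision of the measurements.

564.66 ÷ 0.49768 × 0.087 = 98.7088490596…
Multiplication/division keeps the fewest significant figures: 564.66 → 5 s.f., 0.49768 → 5 s.f., 0.087 → 2 s.f.; limit is 2.
Rounded to 2 significant figures: 99.

99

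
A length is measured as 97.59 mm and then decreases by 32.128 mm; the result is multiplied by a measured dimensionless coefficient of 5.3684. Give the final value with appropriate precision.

351.4 mm

97.59 mm − 32.128 mm = 65.462 mm; the difference is limited to 2 decimal places (4 s.f.).
Carrying full precision, 65.462 × 5.3684 = 351.4262008 mm; 5.3684 has 5 s.f., so the result keeps min(4, 5) = 4 s.f.
Rounded to 4 significant figures: 351.4 mm.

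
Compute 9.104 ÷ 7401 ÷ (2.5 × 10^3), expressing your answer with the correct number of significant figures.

9.104 ÷ 7401 ÷ (2.5 × 10^3) = 4.92041615998 × 10^-7…
Multiplication/division keeps the fewest significant figures: 9.104 → 4 s.f., 7401 → 4 s.f., 2.5 × 10^3 → 2 s.f.; limit is 2.
Rounded to 2 significant figures: 4.9 × 10^-7.

4.9 × 10^-7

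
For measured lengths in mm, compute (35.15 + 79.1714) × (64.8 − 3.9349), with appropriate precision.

6.96 × 10³ mm²

35.15 + 79.1714 = 114.3214, limited to 2 d.p. → 5 s.f.; 64.8 − 3.9349 = 60.8651, limited to 1 d.p. → 3 s.f.
Carrying full precision, 114.3214 × 60.8651 = 6958.18344314; keep min(5, 3) = 3 s.f.
Rounded to 3 significant figures: 6.96 × 10³ mm².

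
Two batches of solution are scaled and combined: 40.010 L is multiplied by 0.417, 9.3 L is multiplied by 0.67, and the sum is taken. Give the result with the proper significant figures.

40.010 × 0.417 = 16.68417 → 16.7 L (3 s.f., last digit at the 10^-1 place).
9.3 × 0.67 = 6.231 → 6.2 L (2 s.f., last digit at the 10^-1 place).
Sum: 22.91517 L; keep the coarser place, 10^-1.
Result: 22.9 L.

22.9 L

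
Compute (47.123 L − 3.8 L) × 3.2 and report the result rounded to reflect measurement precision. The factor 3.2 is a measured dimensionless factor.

1.4 × 10² L

47.123 L − 3.8 L = 43.323 L; the difference is limited to 1 decimal place (3 s.f.).
Carrying full precision, 43.323 × 3.2 = 138.6336 L; 3.2 has 2 s.f., so the result keeps min(3, 2) = 2 s.f.
Rounded to 2 significant figures: 1.4 × 10² L.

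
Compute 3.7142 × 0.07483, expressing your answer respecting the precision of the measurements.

3.7142 × 0.07483 = 0.277933586
Multiplication/division keeps the fewest significant figures: 3.7142 → 5 s.f., 0.07483 → 4 s.f.; limit is 4.
Rounded to 4 significant figures: 2.779 × 10⁻¹.

2.779 × 10⁻¹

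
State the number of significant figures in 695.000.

695.000: trailing zeros after a decimal point are significant.

6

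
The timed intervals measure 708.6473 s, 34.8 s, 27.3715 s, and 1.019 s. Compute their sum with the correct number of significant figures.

771.8 s

708.6473 s + 34.8 s + 27.3715 s + 1.019 s = 771.8378 s.
Addition/subtraction keeps the fewest decimal places: 708.6473 → 4 decimal places, 34.8 → 1 decimal place, 27.3715 → 4 decimal places, 1.019 → 3 decimal places; limit is 1.
Rounded to 1 decimal place: 771.8 s.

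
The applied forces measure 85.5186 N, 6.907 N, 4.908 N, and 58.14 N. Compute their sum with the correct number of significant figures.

85.5186 N + 6.907 N + 4.908 N + 58.14 N = 155.4736 N.
Addition/subtraction keeps the fewest decimal places: 85.5186 → 4 decimal places, 6.907 → 3 decimal places, 4.908 → 3 decimal places, 58.14 → 2 decimal places; limit is 2.
Rounded to 2 decimal places: 155.47 N.

155.47 N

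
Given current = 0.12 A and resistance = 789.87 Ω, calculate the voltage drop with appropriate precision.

95 V

voltage drop = 0.12 A × 789.87 Ω = 94.7844 V.
0.12 has 2 significant figures; 789.87 has 5.
Division/multiplication keeps the fewest: 2 significant figures.
Rounded: 95 V.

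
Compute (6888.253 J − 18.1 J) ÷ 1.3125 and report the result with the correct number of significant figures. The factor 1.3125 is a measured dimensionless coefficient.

5234.4 J

6888.253 J − 18.1 J = 6870.153 J; the difference is limited to 1 decimal place (5 s.f.).
Carrying full precision, 6870.153 ÷ 1.3125 = 5234.40228571… J; 1.3125 has 5 s.f., so the result keeps min(5, 5) = 5 s.f.
Rounded to 5 significant figures: 5234.4 J.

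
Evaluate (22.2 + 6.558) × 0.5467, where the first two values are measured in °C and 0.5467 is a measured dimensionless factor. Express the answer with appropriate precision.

15.7 °C

22.2 °C + 6.558 °C = 28.758 °C; the sum is limited to 1 decimal place (3 s.f.).
Carrying full precision, 28.758 × 0.5467 = 15.7219986 °C; 0.5467 has 4 s.f., so the result keeps min(3, 4) = 3 s.f.
Rounded to 3 significant figures: 15.7 °C.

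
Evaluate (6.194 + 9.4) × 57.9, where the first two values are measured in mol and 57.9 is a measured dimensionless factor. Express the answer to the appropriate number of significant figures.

6.194 mol + 9.4 mol = 15.594 mol; the sum is limited to 1 decimal place (3 s.f.).
Carrying full precision, 15.594 × 57.9 = 902.8926 mol; 57.9 has 3 s.f., so the result keeps min(3, 3) = 3 s.f.
Rounded to 3 significant figures: 903 mol.

903 mol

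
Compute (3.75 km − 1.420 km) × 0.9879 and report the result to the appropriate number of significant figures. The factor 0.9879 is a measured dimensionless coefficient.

3.75 km − 1.420 km = 2.330 km; the difference is limited to 2 decimal places (3 s.f.).
Carrying full precision, 2.330 × 0.9879 = 2.301807 km; 0.9879 has 4 s.f., so the result keeps min(3, 4) = 3 s.f.
Rounded to 3 significant figures: 2.30 km.

2.30 km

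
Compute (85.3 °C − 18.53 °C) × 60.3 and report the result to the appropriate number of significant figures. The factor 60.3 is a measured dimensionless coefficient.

85.3 °C − 18.53 °C = 66.77 °C; the difference is limited to 1 decimal place (3 s.f.).
Carrying full precision, 66.77 × 60.3 = 4026.231 °C; 60.3 has 3 s.f., so the result keeps min(3, 3) = 3 s.f.
Rounded to 3 significant figures: 4.03 × 10³ °C.

4.03 × 10³ °C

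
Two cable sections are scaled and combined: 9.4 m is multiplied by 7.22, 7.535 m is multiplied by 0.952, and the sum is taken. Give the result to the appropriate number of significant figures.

9.4 × 7.22 = 67.868 → 68 m (2 s.f., last digit at the 10^0 place).
7.535 × 0.952 = 7.17332 → 7.17 m (3 s.f., last digit at the 10^-2 place).
Sum: 75.04132 m; keep the coarser place, 10^0.
Result: 75 m.

75 m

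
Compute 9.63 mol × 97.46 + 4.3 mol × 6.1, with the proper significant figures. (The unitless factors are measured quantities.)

9.63 × 97.46 = 938.5398 → 939 mol (3 s.f., last digit at the 10^0 place).
4.3 × 6.1 = 26.23 → 26 mol (2 s.f., last digit at the 10^0 place).
Sum: 964.7698 mol; keep the coarser place, 10^0.
Result: 9.65 × 10² mol.

9.65 × 10² mol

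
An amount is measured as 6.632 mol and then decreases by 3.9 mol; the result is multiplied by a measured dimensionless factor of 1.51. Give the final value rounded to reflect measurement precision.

4.1 mol

6.632 mol − 3.9 mol = 2.732 mol; the difference is limited to 1 decimal place (2 s.f.).
Carrying full precision, 2.732 × 1.51 = 4.12532 mol; 1.51 has 3 s.f., so the result keeps min(2, 3) = 2 s.f.
Rounded to 2 significant figures: 4.1 mol.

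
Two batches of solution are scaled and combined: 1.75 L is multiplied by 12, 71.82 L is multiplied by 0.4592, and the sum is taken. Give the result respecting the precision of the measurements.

54 L

1.75 × 12 = 21 → 21 L (2 s.f., last digit at the 10^0 place).
71.82 × 0.4592 = 32.979744 → 32.98 L (4 s.f., last digit at the 10^-2 place).
Sum: 53.979744 L; keep the coarser place, 10^0.
Result: 54 L.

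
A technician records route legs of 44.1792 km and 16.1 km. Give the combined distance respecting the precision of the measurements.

60.3 km

44.1792 km + 16.1 km = 60.2792 km.
Addition/subtraction keeps the fewest decimal places: 44.1792 → 4 decimal places, 16.1 → 1 decimal place; limit is 1.
Rounded to 1 decimal place: 60.3 km.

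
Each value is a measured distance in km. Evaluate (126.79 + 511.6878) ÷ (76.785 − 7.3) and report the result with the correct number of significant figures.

126.79 + 511.6878 = 638.4778, limited to 2 d.p. → 5 s.f.; 76.785 − 7.3 = 69.485, limited to 1 d.p. → 3 s.f.
Carrying full precision, 638.4778 ÷ 69.485 = 9.18871411096…; keep min(5, 3) = 3 s.f.
Rounded to 3 significant figures: 9.19.

9.19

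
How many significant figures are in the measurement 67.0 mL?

67.0: trailing zeros after a decimal point are significant.

3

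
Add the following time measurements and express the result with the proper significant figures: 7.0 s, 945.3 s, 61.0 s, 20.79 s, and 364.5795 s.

7.0 s + 945.3 s + 61.0 s + 20.79 s + 364.5795 s = 1398.6695 s.
Addition/subtraction keeps the fewest decimal places: 7.0 → 1 decimal place, 945.3 → 1 decimal place, 61.0 → 1 decimal place, 20.79 → 2 decimal places, 364.5795 → 4 decimal places; limit is 1.
Rounded to 1 decimal place: 1398.7 s.

1398.7 s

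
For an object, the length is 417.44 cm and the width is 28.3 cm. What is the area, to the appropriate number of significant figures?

1.18 × 10^4 cm²

area = 417.44 cm × 28.3 cm = 11813.552 cm².
417.44 has 5 significant figures; 28.3 has 3.
Division/multiplication keeps the fewest: 3 significant figures.
Rounded: 1.18 × 10^4 cm².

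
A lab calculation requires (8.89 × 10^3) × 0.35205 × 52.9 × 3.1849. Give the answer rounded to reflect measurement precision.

(8.89 × 10^3) × 0.35205 × 52.9 × 3.1849 = 527299.770727…
Multiplication/division keeps the fewest significant figures: 8.89 × 10^3 → 3 s.f., 0.35205 → 5 s.f., 52.9 → 3 s.f., 3.1849 → 5 s.f.; limit is 3.
Rounded to 3 significant figures: 5.27 × 10^5.

5.27 × 10^5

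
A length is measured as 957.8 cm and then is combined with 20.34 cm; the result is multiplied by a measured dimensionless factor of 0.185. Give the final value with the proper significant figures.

957.8 cm + 20.34 cm = 978.14 cm; the sum is limited to 1 decimal place (4 s.f.).
Carrying full precision, 978.14 × 0.185 = 180.9559 cm; 0.185 has 3 s.f., so the result keeps min(4, 3) = 3 s.f.
Rounded to 3 significant figures: 181 cm.

181 cm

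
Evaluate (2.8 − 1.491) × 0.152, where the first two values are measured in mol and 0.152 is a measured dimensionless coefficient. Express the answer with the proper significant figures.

2.8 mol − 1.491 mol = 1.309 mol; the difference is limited to 1 decimal place (2 s.f.).
Carrying full precision, 1.309 × 0.152 = 0.198968 mol; 0.152 has 3 s.f., so the result keeps min(2, 3) = 2 s.f.
Rounded to 2 significant figures: 0.20 mol.

0.20 mol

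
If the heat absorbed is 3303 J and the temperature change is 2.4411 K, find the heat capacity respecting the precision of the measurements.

1353 J/K

heat capacity = 3303 J ÷ 2.4411 K = 1353.07853017… J/K.
3303 has 4 significant figures; 2.4411 has 5.
Division/multiplication keeps the fewest: 4 significant figures.
Rounded: 1353 J/K.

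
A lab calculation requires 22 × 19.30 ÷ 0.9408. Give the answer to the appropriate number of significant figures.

4.5 × 10^2

22 × 19.30 ÷ 0.9408 = 451.318027211…
Multiplication/division keeps the fewest significant figures: 22 → 2 s.f., 19.30 → 4 s.f., 0.9408 → 4 s.f.; limit is 2.
Rounded to 2 significant figures: 4.5 × 10^2.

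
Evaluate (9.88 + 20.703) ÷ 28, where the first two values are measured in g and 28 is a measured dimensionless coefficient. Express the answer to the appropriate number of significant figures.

1.1 g

9.88 g + 20.703 g = 30.583 g; the sum is limited to 2 decimal places (4 s.f.).
Carrying full precision, 30.583 ÷ 28 = 1.09225 g; 28 has 2 s.f., so the result keeps min(4, 2) = 2 s.f.
Rounded to 2 significant figures: 1.1 g.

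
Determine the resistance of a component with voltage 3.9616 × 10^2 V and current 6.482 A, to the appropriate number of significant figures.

resistance = 3.9616 × 10^2 V ÷ 6.482 A = 61.1169392163… Ω.
3.9616 × 10^2 has 5 significant figures; 6.482 has 4.
Division/multiplication keeps the fewest: 4 significant figures.
Rounded: 61.12 Ω.

61.12 Ω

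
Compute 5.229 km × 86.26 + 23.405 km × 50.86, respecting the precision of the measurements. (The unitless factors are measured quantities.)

5.229 × 86.26 = 451.05354 → 451.1 km (4 s.f., last digit at the 10^-1 place).
23.405 × 50.86 = 1190.3783 → 1190. km (4 s.f., last digit at the 10^0 place).
Sum: 1641.43184 km; keep the coarser place, 10^0.
Result: 1641 km.

1641 km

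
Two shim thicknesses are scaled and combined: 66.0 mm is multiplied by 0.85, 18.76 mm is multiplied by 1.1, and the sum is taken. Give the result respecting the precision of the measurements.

77 mm

66.0 × 0.85 = 56.1 → 56 mm (2 s.f., last digit at the 10^0 place).
18.76 × 1.1 = 20.636 → 21 mm (2 s.f., last digit at the 10^0 place).
Sum: 76.736 mm; keep the coarser place, 10^0.
Result: 77 mm.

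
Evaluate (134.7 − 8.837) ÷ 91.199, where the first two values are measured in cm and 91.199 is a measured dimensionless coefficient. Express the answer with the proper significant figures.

134.7 cm − 8.837 cm = 125.863 cm; the difference is limited to 1 decimal place (4 s.f.).
Carrying full precision, 125.863 ÷ 91.199 = 1.38009188697… cm; 91.199 has 5 s.f., so the result keeps min(4, 5) = 4 s.f.
Rounded to 4 significant figures: 1.380 cm.

1.380 cm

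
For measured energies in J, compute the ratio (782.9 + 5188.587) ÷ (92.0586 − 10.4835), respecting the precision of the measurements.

782.9 + 5188.587 = 5971.487, limited to 1 d.p. → 5 s.f.; 92.0586 − 10.4835 = 81.5751, limited to 4 d.p. → 6 s.f.
Carrying full precision, 5971.487 ÷ 81.5751 = 73.2023252193…; keep min(5, 6) = 5 s.f.
Rounded to 5 significant figures: 73.202.

73.202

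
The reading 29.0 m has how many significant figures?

29.0: trailing zeros after a decimal point are significant.

3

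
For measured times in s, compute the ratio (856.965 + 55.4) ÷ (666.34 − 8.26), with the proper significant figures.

856.965 + 55.4 = 912.365, limited to 1 d.p. → 4 s.f.; 666.34 − 8.26 = 658.08, limited to 2 d.p. → 5 s.f.
Carrying full precision, 912.365 ÷ 658.08 = 1.38640438852…; keep min(4, 5) = 4 s.f.
Rounded to 4 significant figures: 1.386.

1.386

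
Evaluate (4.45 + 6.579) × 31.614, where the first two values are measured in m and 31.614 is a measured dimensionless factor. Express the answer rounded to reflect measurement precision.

3.487 × 10² m

4.45 m + 6.579 m = 11.029 m; the sum is limited to 2 decimal places (4 s.f.).
Carrying full precision, 11.029 × 31.614 = 348.670806 m; 31.614 has 5 s.f., so the result keeps min(4, 5) = 4 s.f.
Rounded to 4 significant figures: 3.487 × 10² m.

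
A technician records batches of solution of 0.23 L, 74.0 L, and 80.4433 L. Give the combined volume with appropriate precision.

0.23 L + 74.0 L + 80.4433 L = 154.6733 L.
Addition/subtraction keeps the fewest decimal places: 0.23 → 2 decimal places, 74.0 → 1 decimal place, 80.4433 → 4 decimal places; limit is 1.
Rounded to 1 decimal place: 154.7 L.

154.7 L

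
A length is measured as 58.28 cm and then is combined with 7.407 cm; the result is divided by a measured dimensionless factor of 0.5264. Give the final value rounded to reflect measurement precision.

58.28 cm + 7.407 cm = 65.687 cm; the sum is limited to 2 decimal places (4 s.f.).
Carrying full precision, 65.687 ÷ 0.5264 = 124.785334347… cm; 0.5264 has 4 s.f., so the result keeps min(4, 4) = 4 s.f.
Rounded to 4 significant figures: 124.8 cm.

124.8 cm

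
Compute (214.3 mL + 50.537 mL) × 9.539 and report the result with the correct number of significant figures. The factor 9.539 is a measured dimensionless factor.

2526 mL

214.3 mL + 50.537 mL = 264.837 mL; the sum is limited to 1 decimal place (4 s.f.).
Carrying full precision, 264.837 × 9.539 = 2526.280143 mL; 9.539 has 4 s.f., so the result keeps min(4, 4) = 4 s.f.
Rounded to 4 significant figures: 2526 mL.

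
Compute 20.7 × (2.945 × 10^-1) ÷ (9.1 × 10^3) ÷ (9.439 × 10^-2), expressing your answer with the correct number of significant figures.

20.7 × (2.945 × 10^-1) ÷ (9.1 × 10^3) ÷ (9.439 × 10^-2) = 0.00709721997464…
Multiplication/division keeps the fewest significant figures: 20.7 → 3 s.f., 2.945 × 10^-1 → 4 s.f., 9.1 × 10^3 → 2 s.f., 9.439 × 10^-2 → 4 s.f.; limit is 2.
Rounded to 2 significant figures: 0.0071.

0.0071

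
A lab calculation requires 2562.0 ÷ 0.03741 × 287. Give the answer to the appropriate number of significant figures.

2562.0 ÷ 0.03741 × 287 = 19655012.0289…
Multiplication/division keeps the fewest significant figures: 2562.0 → 5 s.f., 0.03741 → 4 s.f., 287 → 3 s.f.; limit is 3.
Rounded to 3 significant figures: 1.97 × 10^7.

1.97 × 10^7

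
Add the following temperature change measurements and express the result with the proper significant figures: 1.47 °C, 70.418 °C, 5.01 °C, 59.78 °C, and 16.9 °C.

1.47 °C + 70.418 °C + 5.01 °C + 59.78 °C + 16.9 °C = 153.578 °C.
Addition/subtraction keeps the fewest decimal places: 1.47 → 2 decimal places, 70.418 → 3 decimal places, 5.01 → 2 decimal places, 59.78 → 2 decimal places, 16.9 → 1 decimal place; limit is 1.
Rounded to 1 decimal place: 153.6 °C.

153.6 °C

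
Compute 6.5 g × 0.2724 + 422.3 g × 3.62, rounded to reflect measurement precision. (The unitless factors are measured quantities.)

1.53 × 10³ g

6.5 × 0.2724 = 1.7706 → 1.8 g (2 s.f., last digit at the 10^-1 place).
422.3 × 3.62 = 1528.726 → 1.53 × 10³ g (3 s.f., last digit at the 10^1 place).
Sum: 1530.4966 g; keep the coarser place, 10^1.
Result: 1.53 × 10³ g.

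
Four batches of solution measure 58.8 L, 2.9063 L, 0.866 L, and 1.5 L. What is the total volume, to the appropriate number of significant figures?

58.8 L + 2.9063 L + 0.866 L + 1.5 L = 64.0723 L.
Addition/subtraction keeps the fewest decimal places: 58.8 → 1 decimal place, 2.9063 → 4 decimal places, 0.866 → 3 decimal places, 1.5 → 1 decimal place; limit is 1.
Rounded to 1 decimal place: 64.1 L.

64.1 L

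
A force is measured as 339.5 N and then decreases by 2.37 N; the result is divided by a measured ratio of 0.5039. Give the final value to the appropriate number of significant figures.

339.5 N − 2.37 N = 337.13 N; the difference is limited to 1 decimal place (4 s.f.).
Carrying full precision, 337.13 ÷ 0.5039 = 669.041476483… N; 0.5039 has 4 s.f., so the result keeps min(4, 4) = 4 s.f.
Rounded to 4 significant figures: 669.0 N.

669.0 N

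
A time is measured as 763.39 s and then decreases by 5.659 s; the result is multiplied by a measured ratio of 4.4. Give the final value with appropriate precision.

3.3 × 10³ s

763.39 s − 5.659 s = 757.731 s; the difference is limited to 2 decimal places (5 s.f.).
Carrying full precision, 757.731 × 4.4 = 3334.0164 s; 4.4 has 2 s.f., so the result keeps min(5, 2) = 2 s.f.
Rounded to 2 significant figures: 3.3 × 10³ s.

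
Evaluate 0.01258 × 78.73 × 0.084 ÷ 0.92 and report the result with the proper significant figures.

0.090

0.01258 × 78.73 × 0.084 ÷ 0.92 = 0.0904299626087…
Multiplication/division keeps the fewest significant figures: 0.01258 → 4 s.f., 78.73 → 4 s.f., 0.084 → 2 s.f., 0.92 → 2 s.f.; limit is 2.
Rounded to 2 significant figures: 0.090.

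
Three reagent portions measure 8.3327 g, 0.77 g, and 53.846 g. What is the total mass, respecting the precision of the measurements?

62.95 g

8.3327 g + 0.77 g + 53.846 g = 62.9487 g.
Addition/subtraction keeps the fewest decimal places: 8.3327 → 4 decimal places, 0.77 → 2 decimal places, 53.846 → 3 decimal places; limit is 2.
Rounded to 2 decimal places: 62.95 g.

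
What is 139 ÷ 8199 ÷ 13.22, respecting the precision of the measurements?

139 ÷ 8199 ÷ 13.22 = 0.0012823968976…
Multiplication/division keeps the fewest significant figures: 139 → 3 s.f., 8199 → 4 s.f., 13.22 → 4 s.f.; limit is 3.
Rounded to 3 significant figures: 0.00128.

0.00128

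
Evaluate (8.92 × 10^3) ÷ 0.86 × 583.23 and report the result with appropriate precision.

6.0 × 10^6

(8.92 × 10^3) ÷ 0.86 × 583.23 = 6049315.81395…
Multiplication/division keeps the fewest significant figures: 8.92 × 10^3 → 3 s.f., 0.86 → 2 s.f., 583.23 → 5 s.f.; limit is 2.
Rounded to 2 significant figures: 6.0 × 10^6.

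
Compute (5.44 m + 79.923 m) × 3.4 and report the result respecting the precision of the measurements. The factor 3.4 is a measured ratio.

2.9 × 10² m

5.44 m + 79.923 m = 85.363 m; the sum is limited to 2 decimal places (4 s.f.).
Carrying full precision, 85.363 × 3.4 = 290.2342 m; 3.4 has 2 s.f., so the result keeps min(4, 2) = 2 s.f.
Rounded to 2 significant figures: 2.9 × 10² m.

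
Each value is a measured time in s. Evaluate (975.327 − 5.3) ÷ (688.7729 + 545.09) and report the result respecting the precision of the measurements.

0.7862

975.327 − 5.3 = 970.027, limited to 1 d.p. → 4 s.f.; 688.7729 + 545.09 = 1233.8629, limited to 2 d.p. → 6 s.f.
Carrying full precision, 970.027 ÷ 1233.8629 = 0.786170813629…; keep min(4, 6) = 4 s.f.
Rounded to 4 significant figures: 0.7862.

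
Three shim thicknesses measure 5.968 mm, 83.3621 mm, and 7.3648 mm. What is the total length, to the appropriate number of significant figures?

96.695 mm

5.968 mm + 83.3621 mm + 7.3648 mm = 96.6949 mm.
Addition/subtraction keeps the fewest decimal places: 5.968 → 3 decimal places, 83.3621 → 4 decimal places, 7.3648 → 4 decimal places; limit is 3.
Rounded to 3 decimal places: 96.695 mm.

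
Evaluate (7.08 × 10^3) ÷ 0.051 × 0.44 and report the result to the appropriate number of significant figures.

6.1 × 10^4

(7.08 × 10^3) ÷ 0.051 × 0.44 = 61082.3529412…
Multiplication/division keeps the fewest significant figures: 7.08 × 10^3 → 3 s.f., 0.051 → 2 s.f., 0.44 → 2 s.f.; limit is 2.
Rounded to 2 significant figures: 6.1 × 10^4.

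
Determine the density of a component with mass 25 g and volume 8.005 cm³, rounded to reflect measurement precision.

density = 25 g ÷ 8.005 cm³ = 3.12304809494… g/cm³.
25 has 2 significant figures; 8.005 has 4.
Division/multiplication keeps the fewest: 2 significant figures.
Rounded: 3.1 g/cm³.

3.1 g/cm³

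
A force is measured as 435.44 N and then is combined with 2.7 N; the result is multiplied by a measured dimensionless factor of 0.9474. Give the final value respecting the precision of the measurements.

435.44 N + 2.7 N = 438.14 N; the sum is limited to 1 decimal place (4 s.f.).
Carrying full precision, 438.14 × 0.9474 = 415.093836 N; 0.9474 has 4 s.f., so the result keeps min(4, 4) = 4 s.f.
Rounded to 4 significant figures: 415.1 N.

415.1 N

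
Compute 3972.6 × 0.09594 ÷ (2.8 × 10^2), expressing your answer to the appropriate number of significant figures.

3972.6 × 0.09594 ÷ (2.8 × 10^2) = 1.36118301429…
Multiplication/division keeps the fewest significant figures: 3972.6 → 5 s.f., 0.09594 → 4 s.f., 2.8 × 10^2 → 2 s.f.; limit is 2.
Rounded to 2 significant figures: 1.4.

1.4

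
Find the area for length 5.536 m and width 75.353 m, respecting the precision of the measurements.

area = 5.536 m × 75.353 m = 417.154208 m².
5.536 has 4 significant figures; 75.353 has 5.
Division/multiplication keeps the fewest: 4 significant figures.
Rounded: 417.2 m².

417.2 m²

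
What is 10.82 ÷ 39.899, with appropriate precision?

10.82 ÷ 39.899 = 0.271184741472…
Multiplication/division keeps the fewest significant figures: 10.82 → 4 s.f., 39.899 → 5 s.f.; limit is 4.
Rounded to 4 significant figures: 2.712 × 10⁻¹.

2.712 × 10⁻¹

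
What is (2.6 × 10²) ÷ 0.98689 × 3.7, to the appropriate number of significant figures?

9.7 × 10²

(2.6 × 10²) ÷ 0.98689 × 3.7 = 974.779357375…
Multiplication/division keeps the fewest significant figures: 2.6 × 10² → 2 s.f., 0.98689 → 5 s.f., 3.7 → 2 s.f.; limit is 2.
Rounded to 2 significant figures: 9.7 × 10².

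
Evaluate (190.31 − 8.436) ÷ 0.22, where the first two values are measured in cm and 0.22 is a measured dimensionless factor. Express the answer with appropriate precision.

8.3 × 10^2 cm

190.31 cm − 8.436 cm = 181.874 cm; the difference is limited to 2 decimal places (5 s.f.).
Carrying full precision, 181.874 ÷ 0.22 = 826.7 cm; 0.22 has 2 s.f., so the result keeps min(5, 2) = 2 s.f.
Rounded to 2 significant figures: 8.3 × 10^2 cm.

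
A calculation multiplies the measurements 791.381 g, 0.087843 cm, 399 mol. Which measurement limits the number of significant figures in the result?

791.381 g → 6 s.f.; 0.087843 cm → 5 s.f.; 399 mol → 3 s.f.
The fewest is 3 significant figures, from 399 mol.

399 mol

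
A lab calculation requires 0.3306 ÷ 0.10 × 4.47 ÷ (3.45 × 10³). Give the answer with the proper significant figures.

0.0043

0.3306 ÷ 0.10 × 4.47 ÷ (3.45 × 10³) = 0.00428342608696…
Multiplication/division keeps the fewest significant figures: 0.3306 → 4 s.f., 0.10 → 2 s.f., 4.47 → 3 s.f., 3.45 × 10³ → 3 s.f.; limit is 2.
Rounded to 2 significant figures: 0.0043.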